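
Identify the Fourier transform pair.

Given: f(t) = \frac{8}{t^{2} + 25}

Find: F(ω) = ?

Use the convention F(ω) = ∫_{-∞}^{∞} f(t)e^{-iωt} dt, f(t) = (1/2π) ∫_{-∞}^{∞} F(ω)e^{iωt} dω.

F(ω) = \frac{8 \pi e^{- 5 \left|{\omega}\right|}}{5}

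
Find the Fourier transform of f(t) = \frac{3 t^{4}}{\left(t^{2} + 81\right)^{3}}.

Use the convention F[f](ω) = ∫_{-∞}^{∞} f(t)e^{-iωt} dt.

F(ω) = \frac{\pi \left(27 \omega^{2} - 15 \left|{\omega}\right| + 1\right) e^{- 9 \left|{\omega}\right|}}{8}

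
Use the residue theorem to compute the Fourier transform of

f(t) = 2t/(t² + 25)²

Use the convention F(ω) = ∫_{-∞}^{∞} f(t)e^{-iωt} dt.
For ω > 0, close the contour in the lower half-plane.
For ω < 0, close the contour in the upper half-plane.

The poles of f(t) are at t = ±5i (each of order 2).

Let g(z) = f(z)e^{-iωz}; for large |z| the factor e^{-iωz} decays in the lower half-plane when ω > 0 and in the upper half-plane when ω < 0.

Case ω > 0 (lower half-plane, clockwise contour ⇒ F(ω) = -2πi·ΣRes):
  Res_{z = - 5 i} g(z) = \frac{\omega e^{- 5 \omega}}{10} (pole of order 2)
  F(ω) = -2πi·ΣRes = - \frac{i \pi \omega e^{- 5 \omega}}{5}

Case ω < 0 (upper half-plane, counterclockwise contour ⇒ F(ω) = +2πi·ΣRes):
  Res_{z = 5 i} g(z) = - \frac{\omega e^{5 \omega}}{10} (pole of order 2)
  F(ω) = 2πi·ΣRes = - \frac{i \pi \omega e^{5 \omega}}{5}

Both cases combine into a single formula in |ω|:

F(ω) = - \frac{i \pi \omega e^{- 5 \left|{\omega}\right|}}{5}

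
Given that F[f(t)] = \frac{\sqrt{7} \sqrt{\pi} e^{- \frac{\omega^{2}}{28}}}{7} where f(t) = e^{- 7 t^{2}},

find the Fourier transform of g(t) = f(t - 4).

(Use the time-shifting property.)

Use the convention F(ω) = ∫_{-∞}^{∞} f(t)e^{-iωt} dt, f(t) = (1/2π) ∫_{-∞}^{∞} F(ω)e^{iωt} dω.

F[g](ω) = \frac{\sqrt{7} \sqrt{\pi} e^{- \frac{\omega \left(\omega + 112 i\right)}{28}}}{7}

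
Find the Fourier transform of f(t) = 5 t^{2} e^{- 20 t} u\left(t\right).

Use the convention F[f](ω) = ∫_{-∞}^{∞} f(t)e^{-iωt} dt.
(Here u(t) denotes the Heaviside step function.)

F(ω) = \frac{10}{\left(i \omega + 20\right)^{3}}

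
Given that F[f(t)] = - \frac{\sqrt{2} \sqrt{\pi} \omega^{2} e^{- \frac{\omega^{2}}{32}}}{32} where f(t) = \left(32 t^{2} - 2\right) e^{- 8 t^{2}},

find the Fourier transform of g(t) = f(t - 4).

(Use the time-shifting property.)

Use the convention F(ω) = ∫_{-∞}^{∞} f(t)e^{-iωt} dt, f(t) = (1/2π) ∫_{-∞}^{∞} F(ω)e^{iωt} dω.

F[g](ω) = - \frac{\sqrt{2} \sqrt{\pi} \omega^{2} e^{- \frac{\omega \left(\omega + 128 i\right)}{32}}}{32}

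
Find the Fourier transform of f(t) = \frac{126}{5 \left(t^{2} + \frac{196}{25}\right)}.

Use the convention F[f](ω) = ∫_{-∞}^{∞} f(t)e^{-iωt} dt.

F(ω) = 9 \pi e^{- \frac{14 \left|{\omega}\right|}{5}}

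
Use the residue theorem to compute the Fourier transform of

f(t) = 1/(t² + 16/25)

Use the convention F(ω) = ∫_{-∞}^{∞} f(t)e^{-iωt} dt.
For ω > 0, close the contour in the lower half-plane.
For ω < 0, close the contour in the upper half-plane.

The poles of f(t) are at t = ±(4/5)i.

Let g(z) = f(z)e^{-iωz}; for large |z| the factor e^{-iωz} decays in the lower half-plane when ω > 0 and in the upper half-plane when ω < 0.

Case ω > 0 (lower half-plane, clockwise contour ⇒ F(ω) = -2πi·ΣRes):
  Res_{z = - \frac{4 i}{5}} g(z) = \frac{5 i e^{- \frac{4 \omega}{5}}}{8}
  F(ω) = -2πi·ΣRes = \frac{5 \pi e^{- \frac{4 \omega}{5}}}{4}

Case ω < 0 (upper half-plane, counterclockwise contour ⇒ F(ω) = +2πi·ΣRes):
  Res_{z = \frac{4 i}{5}} g(z) = - \frac{5 i e^{\frac{4 \omega}{5}}}{8}
  F(ω) = 2πi·ΣRes = \frac{5 \pi e^{\frac{4 \omega}{5}}}{4}

Both cases combine into a single formula in |ω|:

F(ω) = \frac{5 \pi e^{- \frac{4 \left|{\omega}\right|}{5}}}{4}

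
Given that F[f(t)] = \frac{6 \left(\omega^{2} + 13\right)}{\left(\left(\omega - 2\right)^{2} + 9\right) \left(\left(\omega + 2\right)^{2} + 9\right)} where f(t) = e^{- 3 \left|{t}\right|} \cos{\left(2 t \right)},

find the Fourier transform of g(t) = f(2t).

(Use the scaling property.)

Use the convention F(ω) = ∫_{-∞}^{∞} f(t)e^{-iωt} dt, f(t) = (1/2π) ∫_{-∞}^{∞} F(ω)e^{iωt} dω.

F[g](ω) = \frac{12 \left(\omega^{2} + 52\right)}{\omega^{4} + 40 \omega^{2} + 2704}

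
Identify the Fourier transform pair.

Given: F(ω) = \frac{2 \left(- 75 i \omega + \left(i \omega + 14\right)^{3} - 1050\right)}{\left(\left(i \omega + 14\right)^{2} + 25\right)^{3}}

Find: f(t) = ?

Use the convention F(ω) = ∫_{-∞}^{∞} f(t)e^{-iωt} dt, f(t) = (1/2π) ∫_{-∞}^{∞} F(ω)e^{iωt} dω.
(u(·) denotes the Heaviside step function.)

f(t) = t^{2} e^{- 14 t} \cos{\left(5 t \right)} u\left(t\right)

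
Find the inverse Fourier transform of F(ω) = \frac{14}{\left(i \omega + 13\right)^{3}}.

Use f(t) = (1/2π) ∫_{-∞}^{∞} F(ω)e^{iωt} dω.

f(t) = 7 t^{2} e^{- 13 t} u\left(t\right)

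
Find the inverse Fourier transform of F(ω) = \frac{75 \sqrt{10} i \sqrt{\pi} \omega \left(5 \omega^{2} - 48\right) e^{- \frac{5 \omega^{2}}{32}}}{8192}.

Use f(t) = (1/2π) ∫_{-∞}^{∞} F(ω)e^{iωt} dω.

f(t) = 6 t^{3} e^{- \frac{8 t^{2}}{5}}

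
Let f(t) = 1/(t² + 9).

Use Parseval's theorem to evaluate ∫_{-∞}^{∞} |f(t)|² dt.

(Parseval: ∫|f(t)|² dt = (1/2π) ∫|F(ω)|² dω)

∫|f(t)|² dt = \frac{\pi}{54}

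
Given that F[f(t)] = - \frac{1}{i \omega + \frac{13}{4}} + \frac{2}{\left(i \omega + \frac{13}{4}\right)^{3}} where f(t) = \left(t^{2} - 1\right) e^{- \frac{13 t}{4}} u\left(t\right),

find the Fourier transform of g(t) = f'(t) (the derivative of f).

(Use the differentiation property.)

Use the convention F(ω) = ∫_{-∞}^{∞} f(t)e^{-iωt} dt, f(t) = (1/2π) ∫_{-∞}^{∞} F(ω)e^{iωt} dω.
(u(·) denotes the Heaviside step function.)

F[g](ω) = \frac{4 i \omega \left(128 i \omega - \left(4 i \omega + 13\right)^{3} + 416\right)}{\left(4 i \omega + 13\right)^{4}}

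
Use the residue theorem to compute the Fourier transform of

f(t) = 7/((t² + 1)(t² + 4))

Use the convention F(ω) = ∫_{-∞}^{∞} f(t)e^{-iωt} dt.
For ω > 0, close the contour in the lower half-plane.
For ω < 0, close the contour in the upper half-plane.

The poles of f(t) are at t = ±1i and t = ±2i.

Let g(z) = f(z)e^{-iωz}; for large |z| the factor e^{-iωz} decays in the lower half-plane when ω > 0 and in the upper half-plane when ω < 0.

Case ω > 0 (lower half-plane, clockwise contour ⇒ F(ω) = -2πi·ΣRes):
  Res_{z = - i} g(z) = \frac{7 i e^{- \omega}}{6}
  Res_{z = - 2 i} g(z) = - \frac{7 i e^{- 2 \omega}}{12}
  F(ω) = -2πi·ΣRes = \frac{7 \pi \left(2 e^{\omega} - 1\right) e^{- 2 \omega}}{6}

Case ω < 0 (upper half-plane, counterclockwise contour ⇒ F(ω) = +2πi·ΣRes):
  Res_{z = i} g(z) = - \frac{7 i e^{\omega}}{6}
  Res_{z = 2 i} g(z) = \frac{7 i e^{2 \omega}}{12}
  F(ω) = 2πi·ΣRes = \frac{7 \pi \left(2 - e^{\omega}\right) e^{\omega}}{6}

Both cases combine into a single formula in |ω|:

F(ω) = \frac{7 \pi \left(2 e^{\left|{\omega}\right|} - 1\right) e^{- 2 \left|{\omega}\right|}}{6}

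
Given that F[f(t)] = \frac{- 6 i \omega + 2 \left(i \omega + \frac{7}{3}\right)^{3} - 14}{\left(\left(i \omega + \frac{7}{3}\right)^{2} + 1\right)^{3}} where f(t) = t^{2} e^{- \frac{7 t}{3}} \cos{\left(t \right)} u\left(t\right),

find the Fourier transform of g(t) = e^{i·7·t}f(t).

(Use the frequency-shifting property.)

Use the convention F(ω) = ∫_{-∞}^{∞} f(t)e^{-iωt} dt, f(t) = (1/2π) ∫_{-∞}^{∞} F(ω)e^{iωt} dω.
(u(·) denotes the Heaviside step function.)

F[g](ω) = \frac{54 \left(81 i \left(7 - \omega\right) + \left(3 i \left(\omega - 7\right) + 7\right)^{3} - 189\right)}{\left(\left(3 i \left(\omega - 7\right) + 7\right)^{2} + 9\right)^{3}}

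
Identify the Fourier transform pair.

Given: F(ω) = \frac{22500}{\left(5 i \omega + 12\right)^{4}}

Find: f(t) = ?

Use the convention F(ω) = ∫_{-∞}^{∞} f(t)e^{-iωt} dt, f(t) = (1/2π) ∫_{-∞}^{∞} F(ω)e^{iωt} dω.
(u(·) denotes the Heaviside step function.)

f(t) = 6 t^{3} e^{- \frac{12 t}{5}} u\left(t\right)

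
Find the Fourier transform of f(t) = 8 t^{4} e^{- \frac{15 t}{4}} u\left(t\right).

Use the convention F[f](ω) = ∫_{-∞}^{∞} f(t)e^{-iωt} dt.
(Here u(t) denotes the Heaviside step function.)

F(ω) = \frac{196608}{\left(4 i \omega + 15\right)^{5}}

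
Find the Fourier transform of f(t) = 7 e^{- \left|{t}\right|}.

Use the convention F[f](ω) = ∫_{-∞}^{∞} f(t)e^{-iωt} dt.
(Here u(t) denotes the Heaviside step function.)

F(ω) = \frac{14}{\omega^{2} + 1}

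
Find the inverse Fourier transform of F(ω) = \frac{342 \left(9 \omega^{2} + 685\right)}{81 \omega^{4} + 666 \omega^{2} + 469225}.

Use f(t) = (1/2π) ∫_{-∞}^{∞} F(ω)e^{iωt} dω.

f(t) = 3 e^{- \frac{19 \left|{t}\right|}{3}} \cos{\left(6 \left|{t}\right| \right)}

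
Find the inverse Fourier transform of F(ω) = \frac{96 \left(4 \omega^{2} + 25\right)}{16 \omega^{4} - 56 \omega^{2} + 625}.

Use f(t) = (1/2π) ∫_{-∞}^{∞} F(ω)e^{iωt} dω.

f(t) = 8 e^{- \frac{3 \left|{t}\right|}{2}} \cos{\left(2 \left|{t}\right| \right)}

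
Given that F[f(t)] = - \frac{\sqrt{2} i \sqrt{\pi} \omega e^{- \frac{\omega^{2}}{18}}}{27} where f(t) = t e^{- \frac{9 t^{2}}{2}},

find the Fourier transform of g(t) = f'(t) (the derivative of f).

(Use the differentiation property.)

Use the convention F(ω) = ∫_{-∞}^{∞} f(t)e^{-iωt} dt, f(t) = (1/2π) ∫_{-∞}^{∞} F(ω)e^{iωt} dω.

F[g](ω) = \frac{\sqrt{2} \sqrt{\pi} \omega^{2} e^{- \frac{\omega^{2}}{18}}}{27}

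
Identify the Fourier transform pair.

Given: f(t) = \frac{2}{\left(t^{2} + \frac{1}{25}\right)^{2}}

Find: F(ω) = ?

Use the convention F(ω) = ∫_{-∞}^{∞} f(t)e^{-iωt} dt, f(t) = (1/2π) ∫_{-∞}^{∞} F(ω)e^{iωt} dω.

F(ω) = 25 \pi \left(\left|{\omega}\right| + 5\right) e^{- \frac{\left|{\omega}\right|}{5}}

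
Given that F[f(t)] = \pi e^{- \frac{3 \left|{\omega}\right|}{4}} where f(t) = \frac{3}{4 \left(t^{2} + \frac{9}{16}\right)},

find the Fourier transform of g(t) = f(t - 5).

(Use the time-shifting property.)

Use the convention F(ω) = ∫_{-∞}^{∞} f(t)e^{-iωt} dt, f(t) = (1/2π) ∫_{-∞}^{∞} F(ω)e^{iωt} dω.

F[g](ω) = \pi e^{- 5 i \omega - \frac{3 \left|{\omega}\right|}{4}}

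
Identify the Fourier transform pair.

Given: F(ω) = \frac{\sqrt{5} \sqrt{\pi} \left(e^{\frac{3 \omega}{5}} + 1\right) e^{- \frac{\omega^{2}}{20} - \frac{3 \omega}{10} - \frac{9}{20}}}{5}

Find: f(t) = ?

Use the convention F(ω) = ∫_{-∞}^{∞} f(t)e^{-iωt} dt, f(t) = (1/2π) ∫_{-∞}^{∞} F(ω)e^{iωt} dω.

f(t) = 2 e^{- 5 t^{2}} \cos{\left(3 t \right)}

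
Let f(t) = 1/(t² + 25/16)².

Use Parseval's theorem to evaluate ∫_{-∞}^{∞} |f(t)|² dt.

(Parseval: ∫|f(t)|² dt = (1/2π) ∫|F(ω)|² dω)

∫|f(t)|² dt = \frac{1024 \pi}{15625}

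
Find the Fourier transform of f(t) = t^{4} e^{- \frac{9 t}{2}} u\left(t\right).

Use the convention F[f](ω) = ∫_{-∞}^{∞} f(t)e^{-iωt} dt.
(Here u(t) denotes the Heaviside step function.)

F(ω) = \frac{768}{\left(2 i \omega + 9\right)^{5}}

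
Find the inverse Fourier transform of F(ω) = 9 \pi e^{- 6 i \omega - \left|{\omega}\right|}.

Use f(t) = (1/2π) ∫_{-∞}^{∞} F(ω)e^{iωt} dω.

f(t) = \frac{9}{\left(t - 6\right)^{2} + 1}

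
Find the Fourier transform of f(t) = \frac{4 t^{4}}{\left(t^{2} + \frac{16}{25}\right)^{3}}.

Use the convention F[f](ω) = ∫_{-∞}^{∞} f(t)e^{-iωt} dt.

F(ω) = \frac{\pi \left(16 \omega^{2} - 100 \left|{\omega}\right| + 75\right) e^{- \frac{4 \left|{\omega}\right|}{5}}}{40}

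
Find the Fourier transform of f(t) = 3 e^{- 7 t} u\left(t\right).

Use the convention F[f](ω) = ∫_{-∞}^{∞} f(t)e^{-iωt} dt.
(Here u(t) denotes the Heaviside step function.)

F(ω) = \frac{3}{i \omega + 7}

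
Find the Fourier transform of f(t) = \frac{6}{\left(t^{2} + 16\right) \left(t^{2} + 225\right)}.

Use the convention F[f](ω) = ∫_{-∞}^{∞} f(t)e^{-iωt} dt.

F(ω) = \frac{\pi \left(15 e^{11 \left|{\omega}\right|} - 4\right) e^{- 15 \left|{\omega}\right|}}{2090}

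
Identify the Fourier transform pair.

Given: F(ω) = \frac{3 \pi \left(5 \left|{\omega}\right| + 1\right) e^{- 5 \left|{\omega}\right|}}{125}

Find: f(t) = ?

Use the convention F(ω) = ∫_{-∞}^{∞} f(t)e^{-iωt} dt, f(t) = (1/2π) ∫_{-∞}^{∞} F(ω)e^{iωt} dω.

f(t) = \frac{6}{\left(t^{2} + 25\right)^{2}}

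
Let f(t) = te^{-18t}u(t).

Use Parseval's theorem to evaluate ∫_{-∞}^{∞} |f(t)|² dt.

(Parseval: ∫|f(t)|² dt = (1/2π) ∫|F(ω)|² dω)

∫|f(t)|² dt = \frac{1}{23328}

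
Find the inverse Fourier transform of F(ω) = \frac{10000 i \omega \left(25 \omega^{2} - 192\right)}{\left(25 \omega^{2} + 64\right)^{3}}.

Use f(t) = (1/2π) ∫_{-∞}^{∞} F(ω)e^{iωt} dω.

f(t) = 4 t e^{- \frac{8 \left|{t}\right|}{5}} \left|{t}\right|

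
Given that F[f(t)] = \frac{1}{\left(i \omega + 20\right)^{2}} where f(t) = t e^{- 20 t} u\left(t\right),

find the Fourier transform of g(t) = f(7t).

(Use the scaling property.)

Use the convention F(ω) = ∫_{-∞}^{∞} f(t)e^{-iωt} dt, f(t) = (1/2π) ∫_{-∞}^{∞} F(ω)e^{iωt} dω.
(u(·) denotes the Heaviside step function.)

F[g](ω) = \frac{7}{\left(i \omega + 140\right)^{2}}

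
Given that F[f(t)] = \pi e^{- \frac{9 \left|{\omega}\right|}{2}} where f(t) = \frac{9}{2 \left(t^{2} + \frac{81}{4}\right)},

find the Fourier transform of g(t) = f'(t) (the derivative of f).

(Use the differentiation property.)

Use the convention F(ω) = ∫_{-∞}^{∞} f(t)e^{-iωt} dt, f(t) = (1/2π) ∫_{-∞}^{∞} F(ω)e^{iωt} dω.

F[g](ω) = i \pi \omega e^{- \frac{9 \left|{\omega}\right|}{2}}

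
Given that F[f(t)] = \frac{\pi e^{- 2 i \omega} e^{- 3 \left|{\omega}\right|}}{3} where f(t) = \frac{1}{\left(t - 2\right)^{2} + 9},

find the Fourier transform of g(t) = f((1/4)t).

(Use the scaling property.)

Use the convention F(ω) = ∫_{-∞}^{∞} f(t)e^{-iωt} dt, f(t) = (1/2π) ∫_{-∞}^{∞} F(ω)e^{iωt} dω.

F[g](ω) = \frac{4 \pi e^{- 8 i \omega - 12 \left|{\omega}\right|}}{3}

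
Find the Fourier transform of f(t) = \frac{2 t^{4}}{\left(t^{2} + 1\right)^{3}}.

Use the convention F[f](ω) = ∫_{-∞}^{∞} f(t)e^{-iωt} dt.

F(ω) = \frac{\pi \left(\omega^{2} - 5 \left|{\omega}\right| + 3\right) e^{- \left|{\omega}\right|}}{4}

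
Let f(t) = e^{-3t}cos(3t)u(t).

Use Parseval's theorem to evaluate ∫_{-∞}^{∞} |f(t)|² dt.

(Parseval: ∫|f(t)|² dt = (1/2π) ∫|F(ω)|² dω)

∫|f(t)|² dt = \frac{1}{8}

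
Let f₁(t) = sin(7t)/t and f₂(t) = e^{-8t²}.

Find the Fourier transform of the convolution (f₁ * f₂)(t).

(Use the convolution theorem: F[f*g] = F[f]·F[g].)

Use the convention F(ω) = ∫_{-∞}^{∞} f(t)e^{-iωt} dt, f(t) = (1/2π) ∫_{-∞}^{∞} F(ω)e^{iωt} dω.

F[f₁*f₂](ω) = \begin{cases} \frac{\sqrt{2} \pi^{\frac{3}{2}} e^{- \frac{\omega^{2}}{32}}}{4} & \text{for}\: \omega > -7 \wedge \omega < 7 \\0 & \text{otherwise} \end{cases}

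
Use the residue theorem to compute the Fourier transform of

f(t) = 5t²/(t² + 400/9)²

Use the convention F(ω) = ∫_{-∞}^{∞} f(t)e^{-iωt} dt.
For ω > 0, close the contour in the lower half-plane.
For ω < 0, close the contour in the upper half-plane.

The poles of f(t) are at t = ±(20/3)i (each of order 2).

Let g(z) = f(z)e^{-iωz}; for large |z| the factor e^{-iωz} decays in the lower half-plane when ω > 0 and in the upper half-plane when ω < 0.

Case ω > 0 (lower half-plane, clockwise contour ⇒ F(ω) = -2πi·ΣRes):
  Res_{z = - \frac{20 i}{3}} g(z) = \frac{i \left(3 - 20 \omega\right) e^{- \frac{20 \omega}{3}}}{16} (pole of order 2)
  F(ω) = -2πi·ΣRes = \frac{\pi \left(3 - 20 \omega\right) e^{- \frac{20 \omega}{3}}}{8}

Case ω < 0 (upper half-plane, counterclockwise contour ⇒ F(ω) = +2πi·ΣRes):
  Res_{z = \frac{20 i}{3}} g(z) = \frac{i \left(- 20 \omega - 3\right) e^{\frac{20 \omega}{3}}}{16} (pole of order 2)
  F(ω) = 2πi·ΣRes = \frac{\pi \left(20 \omega + 3\right) e^{\frac{20 \omega}{3}}}{8}

Both cases combine into a single formula in |ω|:

F(ω) = \frac{\pi \left(3 - 20 \left|{\omega}\right|\right) e^{- \frac{20 \left|{\omega}\right|}{3}}}{8}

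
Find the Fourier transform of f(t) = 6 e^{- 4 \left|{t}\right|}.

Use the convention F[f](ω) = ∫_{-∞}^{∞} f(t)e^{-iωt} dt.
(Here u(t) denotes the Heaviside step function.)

F(ω) = \frac{48}{\omega^{2} + 16}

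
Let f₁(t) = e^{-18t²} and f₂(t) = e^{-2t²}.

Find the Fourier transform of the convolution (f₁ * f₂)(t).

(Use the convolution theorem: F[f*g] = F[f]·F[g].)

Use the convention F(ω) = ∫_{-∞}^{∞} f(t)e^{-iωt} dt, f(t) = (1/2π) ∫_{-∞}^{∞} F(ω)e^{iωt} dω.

F[f₁*f₂](ω) = \frac{\pi e^{- \frac{5 \omega^{2}}{36}}}{6}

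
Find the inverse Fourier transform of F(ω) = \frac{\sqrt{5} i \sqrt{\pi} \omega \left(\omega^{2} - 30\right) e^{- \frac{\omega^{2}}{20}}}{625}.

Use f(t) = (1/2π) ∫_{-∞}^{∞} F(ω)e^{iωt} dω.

f(t) = 8 t^{3} e^{- 5 t^{2}}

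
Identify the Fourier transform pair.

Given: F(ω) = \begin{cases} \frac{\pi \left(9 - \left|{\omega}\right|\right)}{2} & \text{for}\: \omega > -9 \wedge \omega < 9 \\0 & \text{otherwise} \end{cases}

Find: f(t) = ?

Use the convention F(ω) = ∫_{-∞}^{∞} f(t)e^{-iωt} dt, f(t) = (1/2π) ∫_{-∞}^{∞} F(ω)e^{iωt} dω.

f(t) = \frac{\sin^{2}{\left(\frac{9 t}{2} \right)}}{t^{2}}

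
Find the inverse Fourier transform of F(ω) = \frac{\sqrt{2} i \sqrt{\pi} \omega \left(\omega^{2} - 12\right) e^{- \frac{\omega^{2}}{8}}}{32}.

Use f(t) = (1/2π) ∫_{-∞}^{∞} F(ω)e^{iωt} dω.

f(t) = 4 t^{3} e^{- 2 t^{2}}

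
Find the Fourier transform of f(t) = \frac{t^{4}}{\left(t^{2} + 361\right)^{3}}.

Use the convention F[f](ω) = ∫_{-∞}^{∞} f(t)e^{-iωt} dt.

F(ω) = \frac{\pi \left(361 \omega^{2} - 95 \left|{\omega}\right| + 3\right) e^{- 19 \left|{\omega}\right|}}{152}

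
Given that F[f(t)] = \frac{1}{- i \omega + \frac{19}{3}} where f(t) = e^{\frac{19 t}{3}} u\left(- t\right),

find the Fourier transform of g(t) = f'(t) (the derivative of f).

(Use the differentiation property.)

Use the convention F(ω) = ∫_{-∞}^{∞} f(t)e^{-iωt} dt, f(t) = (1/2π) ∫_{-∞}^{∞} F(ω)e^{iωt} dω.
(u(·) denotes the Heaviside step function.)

F[g](ω) = - \frac{3 \omega}{3 \omega + 19 i}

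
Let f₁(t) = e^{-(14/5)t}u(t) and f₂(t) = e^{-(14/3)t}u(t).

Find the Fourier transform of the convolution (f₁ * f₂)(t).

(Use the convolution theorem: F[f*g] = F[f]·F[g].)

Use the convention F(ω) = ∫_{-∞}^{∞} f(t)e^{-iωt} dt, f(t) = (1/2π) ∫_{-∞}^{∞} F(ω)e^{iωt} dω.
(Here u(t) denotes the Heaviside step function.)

F[f₁*f₂](ω) = \frac{15}{- 15 \omega^{2} + 112 i \omega + 196}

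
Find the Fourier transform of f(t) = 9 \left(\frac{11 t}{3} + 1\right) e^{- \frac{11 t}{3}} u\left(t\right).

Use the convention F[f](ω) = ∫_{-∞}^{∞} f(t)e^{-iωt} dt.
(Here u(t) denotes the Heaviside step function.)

F(ω) = \frac{27 \left(- 3 i \omega - 22\right)}{9 \omega^{2} - 66 i \omega - 121}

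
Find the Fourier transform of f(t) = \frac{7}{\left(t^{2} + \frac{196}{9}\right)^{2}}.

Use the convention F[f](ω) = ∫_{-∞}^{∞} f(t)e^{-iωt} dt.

F(ω) = \frac{9 \pi \left(14 \left|{\omega}\right| + 3\right) e^{- \frac{14 \left|{\omega}\right|}{3}}}{784}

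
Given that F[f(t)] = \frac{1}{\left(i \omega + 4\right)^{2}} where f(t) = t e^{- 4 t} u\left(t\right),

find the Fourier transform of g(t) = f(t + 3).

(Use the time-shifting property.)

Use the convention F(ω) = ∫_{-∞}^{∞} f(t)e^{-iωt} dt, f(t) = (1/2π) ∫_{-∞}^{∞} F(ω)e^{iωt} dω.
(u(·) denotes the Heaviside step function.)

F[g](ω) = \frac{e^{3 i \omega}}{\left(i \omega + 4\right)^{2}}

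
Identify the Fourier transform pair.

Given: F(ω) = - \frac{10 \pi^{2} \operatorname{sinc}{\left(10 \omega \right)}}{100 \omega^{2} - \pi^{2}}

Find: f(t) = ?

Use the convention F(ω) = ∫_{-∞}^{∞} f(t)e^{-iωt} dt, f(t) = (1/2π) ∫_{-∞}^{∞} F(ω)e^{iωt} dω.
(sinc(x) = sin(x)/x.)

f(t) = \begin{cases} \frac{\cos{\left(\frac{\pi t}{10} \right)}}{2} + \frac{1}{2} & \text{for}\: \left|{t}\right| < 10 \\0 & \text{otherwise} \end{cases}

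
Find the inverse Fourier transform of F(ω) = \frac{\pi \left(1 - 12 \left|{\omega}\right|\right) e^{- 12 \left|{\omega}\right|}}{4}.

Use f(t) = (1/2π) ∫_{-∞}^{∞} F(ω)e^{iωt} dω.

f(t) = \frac{6 t^{2}}{\left(t^{2} + 144\right)^{2}}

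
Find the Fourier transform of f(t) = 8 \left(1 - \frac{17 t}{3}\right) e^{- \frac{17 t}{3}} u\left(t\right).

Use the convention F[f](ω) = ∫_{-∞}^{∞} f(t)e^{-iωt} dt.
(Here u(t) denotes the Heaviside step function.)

F(ω) = \frac{72 i \omega}{- 9 \omega^{2} + 102 i \omega + 289}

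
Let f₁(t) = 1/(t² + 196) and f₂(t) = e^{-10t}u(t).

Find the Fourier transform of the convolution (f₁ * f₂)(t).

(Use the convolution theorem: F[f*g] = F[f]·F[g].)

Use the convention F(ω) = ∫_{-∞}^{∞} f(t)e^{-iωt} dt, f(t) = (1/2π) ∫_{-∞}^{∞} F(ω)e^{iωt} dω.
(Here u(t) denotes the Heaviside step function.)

F[f₁*f₂](ω) = \frac{\pi e^{- 14 \left|{\omega}\right|}}{14 \left(i \omega + 10\right)}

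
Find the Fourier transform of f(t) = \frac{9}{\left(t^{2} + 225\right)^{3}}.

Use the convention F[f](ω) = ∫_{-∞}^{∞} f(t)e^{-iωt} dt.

F(ω) = \frac{\pi \left(75 \omega^{2} + 15 \left|{\omega}\right| + 1\right) e^{- 15 \left|{\omega}\right|}}{225000}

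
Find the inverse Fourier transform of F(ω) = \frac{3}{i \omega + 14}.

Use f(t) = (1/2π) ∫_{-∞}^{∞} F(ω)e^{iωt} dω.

f(t) = 3 e^{- 14 t} u\left(t\right)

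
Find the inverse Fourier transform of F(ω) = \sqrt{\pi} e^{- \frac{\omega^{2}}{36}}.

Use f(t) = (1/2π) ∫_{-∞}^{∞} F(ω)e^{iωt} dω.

f(t) = 3 e^{- 9 t^{2}}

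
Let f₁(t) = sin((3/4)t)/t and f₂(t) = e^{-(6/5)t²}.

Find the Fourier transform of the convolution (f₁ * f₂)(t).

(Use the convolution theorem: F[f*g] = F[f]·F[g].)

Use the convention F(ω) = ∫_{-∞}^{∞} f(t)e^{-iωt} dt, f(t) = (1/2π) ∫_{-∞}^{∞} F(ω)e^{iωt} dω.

F[f₁*f₂](ω) = \begin{cases} \frac{\sqrt{30} \pi^{\frac{3}{2}} e^{- \frac{5 \omega^{2}}{24}}}{6} & \text{for}\: \omega > - \frac{3}{4} \wedge \omega < \frac{3}{4} \\0 & \text{otherwise} \end{cases}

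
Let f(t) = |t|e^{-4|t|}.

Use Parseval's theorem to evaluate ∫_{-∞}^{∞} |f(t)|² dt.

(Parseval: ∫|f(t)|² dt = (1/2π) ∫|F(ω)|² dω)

∫|f(t)|² dt = \frac{1}{128}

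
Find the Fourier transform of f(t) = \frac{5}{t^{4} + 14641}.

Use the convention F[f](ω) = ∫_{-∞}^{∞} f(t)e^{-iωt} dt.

F(ω) = \frac{5 \pi e^{- \frac{11 \sqrt{2} \left|{\omega}\right|}{2}} \sin{\left(\frac{11 \sqrt{2} \left|{\omega}\right|}{2} + \frac{\pi}{4} \right)}}{1331}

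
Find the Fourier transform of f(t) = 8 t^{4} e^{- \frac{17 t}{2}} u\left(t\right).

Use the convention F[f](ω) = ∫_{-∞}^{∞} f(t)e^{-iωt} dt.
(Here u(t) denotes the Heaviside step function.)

F(ω) = \frac{6144}{\left(2 i \omega + 17\right)^{5}}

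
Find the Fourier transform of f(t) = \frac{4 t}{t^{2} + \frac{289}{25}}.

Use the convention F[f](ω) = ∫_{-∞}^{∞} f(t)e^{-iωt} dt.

F(ω) = - 4 i \pi e^{- \frac{17 \left|{\omega}\right|}{5}} \operatorname{sign}{\left(\omega \right)}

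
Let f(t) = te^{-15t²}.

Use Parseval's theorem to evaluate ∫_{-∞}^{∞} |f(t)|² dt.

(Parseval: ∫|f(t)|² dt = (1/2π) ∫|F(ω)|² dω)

∫|f(t)|² dt = \frac{\sqrt{30} \sqrt{\pi}}{1800}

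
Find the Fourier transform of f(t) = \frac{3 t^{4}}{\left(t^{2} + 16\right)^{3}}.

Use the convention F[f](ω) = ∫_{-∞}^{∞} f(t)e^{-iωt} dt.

F(ω) = \frac{3 \pi \left(16 \omega^{2} - 20 \left|{\omega}\right| + 3\right) e^{- 4 \left|{\omega}\right|}}{32}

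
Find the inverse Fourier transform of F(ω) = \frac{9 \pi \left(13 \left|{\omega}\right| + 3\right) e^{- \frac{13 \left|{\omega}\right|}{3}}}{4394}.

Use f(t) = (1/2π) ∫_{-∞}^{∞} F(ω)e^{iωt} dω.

f(t) = \frac{1}{\left(t^{2} + \frac{169}{9}\right)^{2}}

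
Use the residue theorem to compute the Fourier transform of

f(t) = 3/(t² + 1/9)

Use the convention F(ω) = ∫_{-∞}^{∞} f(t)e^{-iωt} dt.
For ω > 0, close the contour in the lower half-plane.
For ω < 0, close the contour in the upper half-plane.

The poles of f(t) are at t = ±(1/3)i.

Let g(z) = f(z)e^{-iωz}; for large |z| the factor e^{-iωz} decays in the lower half-plane when ω > 0 and in the upper half-plane when ω < 0.

Case ω > 0 (lower half-plane, clockwise contour ⇒ F(ω) = -2πi·ΣRes):
  Res_{z = - \frac{i}{3}} g(z) = \frac{9 i e^{- \frac{\omega}{3}}}{2}
  F(ω) = -2πi·ΣRes = 9 \pi e^{- \frac{\omega}{3}}

Case ω < 0 (upper half-plane, counterclockwise contour ⇒ F(ω) = +2πi·ΣRes):
  Res_{z = \frac{i}{3}} g(z) = - \frac{9 i e^{\frac{\omega}{3}}}{2}
  F(ω) = 2πi·ΣRes = 9 \pi e^{\frac{\omega}{3}}

Both cases combine into a single formula in |ω|:

F(ω) = 9 \pi e^{- \frac{\left|{\omega}\right|}{3}}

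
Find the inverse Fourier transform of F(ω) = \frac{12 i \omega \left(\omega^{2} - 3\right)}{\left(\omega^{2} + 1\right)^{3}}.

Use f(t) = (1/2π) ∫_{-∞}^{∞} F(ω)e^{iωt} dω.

f(t) = 3 t e^{- \left|{t}\right|} \left|{t}\right|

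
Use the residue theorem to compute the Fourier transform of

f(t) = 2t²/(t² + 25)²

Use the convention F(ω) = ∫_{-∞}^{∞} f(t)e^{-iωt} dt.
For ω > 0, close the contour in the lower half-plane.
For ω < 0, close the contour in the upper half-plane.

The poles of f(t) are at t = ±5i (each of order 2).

Let g(z) = f(z)e^{-iωz}; for large |z| the factor e^{-iωz} decays in the lower half-plane when ω > 0 and in the upper half-plane when ω < 0.

Case ω > 0 (lower half-plane, clockwise contour ⇒ F(ω) = -2πi·ΣRes):
  Res_{z = - 5 i} g(z) = \frac{i \left(1 - 5 \omega\right) e^{- 5 \omega}}{10} (pole of order 2)
  F(ω) = -2πi·ΣRes = \frac{\pi \left(1 - 5 \omega\right) e^{- 5 \omega}}{5}

Case ω < 0 (upper half-plane, counterclockwise contour ⇒ F(ω) = +2πi·ΣRes):
  Res_{z = 5 i} g(z) = \frac{i \left(- 5 \omega - 1\right) e^{5 \omega}}{10} (pole of order 2)
  F(ω) = 2πi·ΣRes = \frac{\pi \left(5 \omega + 1\right) e^{5 \omega}}{5}

Both cases combine into a single formula in |ω|:

F(ω) = \frac{\pi \left(1 - 5 \left|{\omega}\right|\right) e^{- 5 \left|{\omega}\right|}}{5}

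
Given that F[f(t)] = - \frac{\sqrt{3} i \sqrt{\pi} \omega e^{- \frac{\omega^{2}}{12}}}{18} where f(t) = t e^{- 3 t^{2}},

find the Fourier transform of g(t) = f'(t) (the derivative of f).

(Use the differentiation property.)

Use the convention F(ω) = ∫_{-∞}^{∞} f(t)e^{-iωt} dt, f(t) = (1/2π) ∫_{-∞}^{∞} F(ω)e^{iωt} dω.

F[g](ω) = \frac{\sqrt{3} \sqrt{\pi} \omega^{2} e^{- \frac{\omega^{2}}{12}}}{18}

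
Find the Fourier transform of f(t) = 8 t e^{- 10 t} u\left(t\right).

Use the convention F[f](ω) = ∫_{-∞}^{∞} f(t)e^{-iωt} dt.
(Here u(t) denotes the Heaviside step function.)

F(ω) = \frac{8}{\left(i \omega + 10\right)^{2}}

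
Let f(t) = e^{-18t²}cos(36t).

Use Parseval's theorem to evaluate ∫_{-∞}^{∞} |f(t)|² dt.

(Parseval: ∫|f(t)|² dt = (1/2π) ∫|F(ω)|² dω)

∫|f(t)|² dt = \frac{\sqrt{\pi} \left(1 + e^{36}\right)}{12 e^{36}}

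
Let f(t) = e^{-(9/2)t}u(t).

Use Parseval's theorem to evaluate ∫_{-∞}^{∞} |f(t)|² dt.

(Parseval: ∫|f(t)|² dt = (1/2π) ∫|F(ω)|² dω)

∫|f(t)|² dt = \frac{1}{9}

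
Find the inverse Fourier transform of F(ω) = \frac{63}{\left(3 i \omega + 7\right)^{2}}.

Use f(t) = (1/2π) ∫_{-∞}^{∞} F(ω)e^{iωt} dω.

f(t) = 7 t e^{- \frac{7 t}{3}} u\left(t\right)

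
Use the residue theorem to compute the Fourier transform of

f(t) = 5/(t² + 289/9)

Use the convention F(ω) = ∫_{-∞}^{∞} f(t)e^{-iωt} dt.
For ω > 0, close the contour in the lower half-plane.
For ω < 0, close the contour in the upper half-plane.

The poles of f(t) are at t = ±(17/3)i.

Let g(z) = f(z)e^{-iωz}; for large |z| the factor e^{-iωz} decays in the lower half-plane when ω > 0 and in the upper half-plane when ω < 0.

Case ω > 0 (lower half-plane, clockwise contour ⇒ F(ω) = -2πi·ΣRes):
  Res_{z = - \frac{17 i}{3}} g(z) = \frac{15 i e^{- \frac{17 \omega}{3}}}{34}
  F(ω) = -2πi·ΣRes = \frac{15 \pi e^{- \frac{17 \omega}{3}}}{17}

Case ω < 0 (upper half-plane, counterclockwise contour ⇒ F(ω) = +2πi·ΣRes):
  Res_{z = \frac{17 i}{3}} g(z) = - \frac{15 i e^{\frac{17 \omega}{3}}}{34}
  F(ω) = 2πi·ΣRes = \frac{15 \pi e^{\frac{17 \omega}{3}}}{17}

Both cases combine into a single formula in |ω|:

F(ω) = \frac{15 \pi e^{- \frac{17 \left|{\omega}\right|}{3}}}{17}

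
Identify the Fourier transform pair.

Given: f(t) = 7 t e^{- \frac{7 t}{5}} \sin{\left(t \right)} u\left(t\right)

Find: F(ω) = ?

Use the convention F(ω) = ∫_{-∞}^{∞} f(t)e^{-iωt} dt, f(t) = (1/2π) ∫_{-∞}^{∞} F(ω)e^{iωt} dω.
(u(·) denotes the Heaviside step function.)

F(ω) = \frac{1750 \left(5 i \omega + 7\right)}{\left(\left(5 i \omega + 7\right)^{2} + 25\right)^{2}}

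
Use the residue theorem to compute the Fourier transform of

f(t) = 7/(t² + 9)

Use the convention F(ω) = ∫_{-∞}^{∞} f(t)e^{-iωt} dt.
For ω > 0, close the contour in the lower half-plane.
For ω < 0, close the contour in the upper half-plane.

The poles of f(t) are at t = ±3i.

Let g(z) = f(z)e^{-iωz}; for large |z| the factor e^{-iωz} decays in the lower half-plane when ω > 0 and in the upper half-plane when ω < 0.

Case ω > 0 (lower half-plane, clockwise contour ⇒ F(ω) = -2πi·ΣRes):
  Res_{z = - 3 i} g(z) = \frac{7 i e^{- 3 \omega}}{6}
  F(ω) = -2πi·ΣRes = \frac{7 \pi e^{- 3 \omega}}{3}

Case ω < 0 (upper half-plane, counterclockwise contour ⇒ F(ω) = +2πi·ΣRes):
  Res_{z = 3 i} g(z) = - \frac{7 i e^{3 \omega}}{6}
  F(ω) = 2πi·ΣRes = \frac{7 \pi e^{3 \omega}}{3}

Both cases combine into a single formula in |ω|:

F(ω) = \frac{7 \pi e^{- 3 \left|{\omega}\right|}}{3}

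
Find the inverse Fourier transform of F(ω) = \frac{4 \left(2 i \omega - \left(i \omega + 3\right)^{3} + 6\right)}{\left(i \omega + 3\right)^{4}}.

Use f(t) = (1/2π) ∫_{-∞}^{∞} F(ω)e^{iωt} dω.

f(t) = 4 \left(t^{2} - 1\right) e^{- 3 t} u\left(t\right)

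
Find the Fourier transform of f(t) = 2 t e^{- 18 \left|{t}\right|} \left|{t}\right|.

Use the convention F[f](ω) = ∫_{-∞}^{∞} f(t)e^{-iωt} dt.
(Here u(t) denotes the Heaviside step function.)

F(ω) = \frac{8 i \omega \left(\omega^{2} - 972\right)}{\left(\omega^{2} + 324\right)^{3}}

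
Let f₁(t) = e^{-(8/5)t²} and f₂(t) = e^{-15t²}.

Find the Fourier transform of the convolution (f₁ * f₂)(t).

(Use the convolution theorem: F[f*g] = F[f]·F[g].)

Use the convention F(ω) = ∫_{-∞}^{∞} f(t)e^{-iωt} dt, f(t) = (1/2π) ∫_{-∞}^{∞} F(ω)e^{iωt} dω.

F[f₁*f₂](ω) = \frac{\sqrt{6} \pi e^{- \frac{83 \omega^{2}}{480}}}{12}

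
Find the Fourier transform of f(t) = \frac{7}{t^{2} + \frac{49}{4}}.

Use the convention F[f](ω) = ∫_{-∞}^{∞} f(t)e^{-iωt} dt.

F(ω) = 2 \pi e^{- \frac{7 \left|{\omega}\right|}{2}}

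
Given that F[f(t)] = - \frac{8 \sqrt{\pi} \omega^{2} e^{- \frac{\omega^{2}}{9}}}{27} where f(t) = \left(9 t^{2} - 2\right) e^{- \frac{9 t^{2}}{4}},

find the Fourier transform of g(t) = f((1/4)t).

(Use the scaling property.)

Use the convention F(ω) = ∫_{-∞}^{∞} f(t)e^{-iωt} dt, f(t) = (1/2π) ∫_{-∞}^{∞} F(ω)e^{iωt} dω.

F[g](ω) = - \frac{512 \sqrt{\pi} \omega^{2} e^{- \frac{16 \omega^{2}}{9}}}{27}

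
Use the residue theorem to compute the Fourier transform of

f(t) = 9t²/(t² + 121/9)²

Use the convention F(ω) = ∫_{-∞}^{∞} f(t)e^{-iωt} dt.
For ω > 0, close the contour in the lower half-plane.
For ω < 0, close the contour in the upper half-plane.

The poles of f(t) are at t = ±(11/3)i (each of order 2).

Let g(z) = f(z)e^{-iωz}; for large |z| the factor e^{-iωz} decays in the lower half-plane when ω > 0 and in the upper half-plane when ω < 0.

Case ω > 0 (lower half-plane, clockwise contour ⇒ F(ω) = -2πi·ΣRes):
  Res_{z = - \frac{11 i}{3}} g(z) = \frac{9 i \left(3 - 11 \omega\right) e^{- \frac{11 \omega}{3}}}{44} (pole of order 2)
  F(ω) = -2πi·ΣRes = \frac{9 \pi \left(3 - 11 \omega\right) e^{- \frac{11 \omega}{3}}}{22}

Case ω < 0 (upper half-plane, counterclockwise contour ⇒ F(ω) = +2πi·ΣRes):
  Res_{z = \frac{11 i}{3}} g(z) = \frac{9 i \left(- 11 \omega - 3\right) e^{\frac{11 \omega}{3}}}{44} (pole of order 2)
  F(ω) = 2πi·ΣRes = \frac{9 \pi \left(11 \omega + 3\right) e^{\frac{11 \omega}{3}}}{22}

Both cases combine into a single formula in |ω|:

F(ω) = \frac{9 \pi \left(3 - 11 \left|{\omega}\right|\right) e^{- \frac{11 \left|{\omega}\right|}{3}}}{22}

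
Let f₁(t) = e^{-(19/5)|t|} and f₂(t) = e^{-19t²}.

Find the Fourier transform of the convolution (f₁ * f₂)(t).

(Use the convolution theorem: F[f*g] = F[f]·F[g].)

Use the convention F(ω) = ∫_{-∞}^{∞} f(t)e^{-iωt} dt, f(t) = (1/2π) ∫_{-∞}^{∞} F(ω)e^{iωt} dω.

F[f₁*f₂](ω) = \frac{10 \sqrt{19} \sqrt{\pi} e^{- \frac{\omega^{2}}{76}}}{25 \omega^{2} + 361}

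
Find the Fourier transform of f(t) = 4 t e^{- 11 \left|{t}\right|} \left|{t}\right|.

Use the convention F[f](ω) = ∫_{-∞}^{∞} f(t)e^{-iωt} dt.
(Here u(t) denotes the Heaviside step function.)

F(ω) = \frac{16 i \omega \left(\omega^{2} - 363\right)}{\left(\omega^{2} + 121\right)^{3}}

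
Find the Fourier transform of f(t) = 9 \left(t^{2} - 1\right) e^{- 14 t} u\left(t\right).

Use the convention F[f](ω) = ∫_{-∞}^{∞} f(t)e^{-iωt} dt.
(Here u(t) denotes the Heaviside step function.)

F(ω) = \frac{9 \left(2 i \omega - \left(i \omega + 14\right)^{3} + 28\right)}{\left(i \omega + 14\right)^{4}}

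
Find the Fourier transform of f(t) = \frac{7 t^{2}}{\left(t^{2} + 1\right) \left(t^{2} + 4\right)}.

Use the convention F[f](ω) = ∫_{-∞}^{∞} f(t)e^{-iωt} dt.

F(ω) = \frac{7 \pi \left(2 - e^{\left|{\omega}\right|}\right) e^{- 2 \left|{\omega}\right|}}{3}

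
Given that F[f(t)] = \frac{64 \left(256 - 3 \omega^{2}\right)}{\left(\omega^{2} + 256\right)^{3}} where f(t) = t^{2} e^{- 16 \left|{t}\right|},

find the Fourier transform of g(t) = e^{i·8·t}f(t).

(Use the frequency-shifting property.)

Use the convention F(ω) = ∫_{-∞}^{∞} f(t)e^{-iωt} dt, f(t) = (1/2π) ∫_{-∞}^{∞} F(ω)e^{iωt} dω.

F[g](ω) = \frac{64 \left(256 - 3 \left(\omega - 8\right)^{2}\right)}{\left(\left(\omega - 8\right)^{2} + 256\right)^{3}}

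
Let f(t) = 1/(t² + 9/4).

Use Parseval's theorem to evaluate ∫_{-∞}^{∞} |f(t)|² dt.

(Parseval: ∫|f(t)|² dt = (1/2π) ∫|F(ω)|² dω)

∫|f(t)|² dt = \frac{4 \pi}{27}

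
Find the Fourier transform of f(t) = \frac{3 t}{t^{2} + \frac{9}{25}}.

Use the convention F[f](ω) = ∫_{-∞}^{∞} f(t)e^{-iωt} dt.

F(ω) = - 3 i \pi e^{- \frac{3 \left|{\omega}\right|}{5}} \operatorname{sign}{\left(\omega \right)}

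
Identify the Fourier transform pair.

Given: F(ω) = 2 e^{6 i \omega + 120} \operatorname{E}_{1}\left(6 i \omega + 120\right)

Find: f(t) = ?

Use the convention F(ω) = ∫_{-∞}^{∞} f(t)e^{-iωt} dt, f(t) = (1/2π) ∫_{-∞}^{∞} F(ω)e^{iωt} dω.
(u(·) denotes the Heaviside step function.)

f(t) = \frac{2 e^{- 20 t} u\left(t\right)}{t + 6}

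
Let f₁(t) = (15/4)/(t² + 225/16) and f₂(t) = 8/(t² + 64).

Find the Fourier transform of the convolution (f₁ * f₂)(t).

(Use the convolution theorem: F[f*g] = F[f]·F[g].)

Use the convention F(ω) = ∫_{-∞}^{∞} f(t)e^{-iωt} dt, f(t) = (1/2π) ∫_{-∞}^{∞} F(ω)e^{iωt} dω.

F[f₁*f₂](ω) = \pi^{2} e^{- \frac{47 \left|{\omega}\right|}{4}}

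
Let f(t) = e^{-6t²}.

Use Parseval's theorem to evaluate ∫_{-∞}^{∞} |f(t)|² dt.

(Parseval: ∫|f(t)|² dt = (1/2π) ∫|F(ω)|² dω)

∫|f(t)|² dt = \frac{\sqrt{3} \sqrt{\pi}}{6}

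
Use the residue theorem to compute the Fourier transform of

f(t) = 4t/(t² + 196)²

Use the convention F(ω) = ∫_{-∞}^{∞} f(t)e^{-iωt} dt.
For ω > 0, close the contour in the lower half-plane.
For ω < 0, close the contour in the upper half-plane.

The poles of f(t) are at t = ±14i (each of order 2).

Let g(z) = f(z)e^{-iωz}; for large |z| the factor e^{-iωz} decays in the lower half-plane when ω > 0 and in the upper half-plane when ω < 0.

Case ω > 0 (lower half-plane, clockwise contour ⇒ F(ω) = -2πi·ΣRes):
  Res_{z = - 14 i} g(z) = \frac{\omega e^{- 14 \omega}}{14} (pole of order 2)
  F(ω) = -2πi·ΣRes = - \frac{i \pi \omega e^{- 14 \omega}}{7}

Case ω < 0 (upper half-plane, counterclockwise contour ⇒ F(ω) = +2πi·ΣRes):
  Res_{z = 14 i} g(z) = - \frac{\omega e^{14 \omega}}{14} (pole of order 2)
  F(ω) = 2πi·ΣRes = - \frac{i \pi \omega e^{14 \omega}}{7}

Both cases combine into a single formula in |ω|:

F(ω) = - \frac{i \pi \omega e^{- 14 \left|{\omega}\right|}}{7}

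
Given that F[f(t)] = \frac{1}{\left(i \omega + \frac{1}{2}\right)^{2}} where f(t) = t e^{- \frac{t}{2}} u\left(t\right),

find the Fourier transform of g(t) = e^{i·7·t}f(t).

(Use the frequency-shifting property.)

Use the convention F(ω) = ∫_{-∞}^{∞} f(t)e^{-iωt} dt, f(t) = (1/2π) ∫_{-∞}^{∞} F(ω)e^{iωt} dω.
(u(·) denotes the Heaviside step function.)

F[g](ω) = \frac{4}{\left(2 i \left(\omega - 7\right) + 1\right)^{2}}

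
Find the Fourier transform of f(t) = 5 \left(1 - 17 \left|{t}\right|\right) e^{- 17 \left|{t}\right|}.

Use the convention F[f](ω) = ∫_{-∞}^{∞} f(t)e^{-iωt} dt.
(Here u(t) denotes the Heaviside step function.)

F(ω) = \frac{340 \omega^{2}}{\left(\omega^{2} + 289\right)^{2}}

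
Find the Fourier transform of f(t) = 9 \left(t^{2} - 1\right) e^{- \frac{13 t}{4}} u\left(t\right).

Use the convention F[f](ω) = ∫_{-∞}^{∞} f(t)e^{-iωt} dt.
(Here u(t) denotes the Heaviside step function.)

F(ω) = \frac{36 \left(128 i \omega - \left(4 i \omega + 13\right)^{3} + 416\right)}{\left(4 i \omega + 13\right)^{4}}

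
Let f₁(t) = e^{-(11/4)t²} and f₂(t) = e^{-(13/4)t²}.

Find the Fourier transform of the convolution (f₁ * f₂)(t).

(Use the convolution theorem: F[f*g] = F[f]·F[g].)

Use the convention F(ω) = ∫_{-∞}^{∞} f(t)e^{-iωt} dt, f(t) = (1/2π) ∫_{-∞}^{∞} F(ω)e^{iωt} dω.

F[f₁*f₂](ω) = \frac{4 \sqrt{143} \pi e^{- \frac{24 \omega^{2}}{143}}}{143}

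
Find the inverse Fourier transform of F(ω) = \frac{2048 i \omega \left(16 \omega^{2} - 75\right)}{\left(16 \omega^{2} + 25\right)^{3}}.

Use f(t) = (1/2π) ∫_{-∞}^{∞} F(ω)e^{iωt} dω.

f(t) = 2 t e^{- \frac{5 \left|{t}\right|}{4}} \left|{t}\right|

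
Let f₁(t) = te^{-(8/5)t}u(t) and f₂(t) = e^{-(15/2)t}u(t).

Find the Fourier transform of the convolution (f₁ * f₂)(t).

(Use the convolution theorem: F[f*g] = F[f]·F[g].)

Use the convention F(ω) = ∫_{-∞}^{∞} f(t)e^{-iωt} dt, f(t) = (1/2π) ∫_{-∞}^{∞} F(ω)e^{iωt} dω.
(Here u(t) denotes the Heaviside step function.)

F[f₁*f₂](ω) = \frac{50}{\left(2 i \omega + 15\right) \left(5 i \omega + 8\right)^{2}}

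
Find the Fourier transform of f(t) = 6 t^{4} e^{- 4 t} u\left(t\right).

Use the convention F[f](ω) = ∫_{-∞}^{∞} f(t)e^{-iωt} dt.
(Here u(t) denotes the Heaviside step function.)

F(ω) = \frac{144}{\left(i \omega + 4\right)^{5}}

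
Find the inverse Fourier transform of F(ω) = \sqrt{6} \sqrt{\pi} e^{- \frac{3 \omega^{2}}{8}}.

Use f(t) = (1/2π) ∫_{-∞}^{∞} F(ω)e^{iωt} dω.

f(t) = 2 e^{- \frac{2 t^{2}}{3}}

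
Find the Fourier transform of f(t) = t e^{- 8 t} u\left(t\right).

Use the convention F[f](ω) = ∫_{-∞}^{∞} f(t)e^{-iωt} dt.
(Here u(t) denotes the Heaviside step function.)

F(ω) = \frac{1}{\left(i \omega + 8\right)^{2}}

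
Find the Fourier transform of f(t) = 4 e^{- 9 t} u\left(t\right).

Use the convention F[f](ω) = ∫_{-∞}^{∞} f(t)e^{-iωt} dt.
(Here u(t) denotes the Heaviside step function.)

F(ω) = \frac{4}{i \omega + 9}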